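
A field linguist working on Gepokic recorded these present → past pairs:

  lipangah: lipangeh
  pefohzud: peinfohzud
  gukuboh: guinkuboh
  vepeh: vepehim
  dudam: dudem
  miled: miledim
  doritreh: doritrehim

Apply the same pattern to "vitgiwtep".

vitgiwtepim

"vitgiwtep" has last vowel 'e'. The stems whose last vowel is 'e' (miled → miledim, doritreh → doritrehim, vepeh → vepehim) add -im.
So vitgiwtep → vitgiwtepim.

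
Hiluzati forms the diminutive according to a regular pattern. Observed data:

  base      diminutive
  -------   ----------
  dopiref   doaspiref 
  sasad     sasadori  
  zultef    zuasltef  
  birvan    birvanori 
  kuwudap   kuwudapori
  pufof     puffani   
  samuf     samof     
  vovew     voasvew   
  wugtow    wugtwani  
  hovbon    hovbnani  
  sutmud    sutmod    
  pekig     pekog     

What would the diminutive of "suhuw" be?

suhow

birvan and hovbon both end in -n yet inflect differently (birvanori, hovbnani), so the final letter is not what conditions the rule; the last vowel is.
"suhuw" has last vowel 'u'. The stems whose last vowel is 'u' (samuf → samof, sutmud → sutmod) change the last vowel to 'o'.
The other patterns: stems whose last vowel is 'a' add -ori; stems whose last vowel is 'o' delete the last vowel and add -ani; stems whose last vowel is 'e' insert -as- after the first vowel.
So suhuw → suhow.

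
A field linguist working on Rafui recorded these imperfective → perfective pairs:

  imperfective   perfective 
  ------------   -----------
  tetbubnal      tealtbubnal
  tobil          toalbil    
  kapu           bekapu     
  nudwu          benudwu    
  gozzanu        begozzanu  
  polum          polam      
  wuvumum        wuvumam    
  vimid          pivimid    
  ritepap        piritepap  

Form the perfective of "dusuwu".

kapu and polum both have last vowel 'u' yet inflect differently (bekapu, polam), so the last vowel is not what conditions the rule; the final letter is.
"dusuwu" ends in -u. The stems ending in -u (kapu → bekapu, nudwu → benudwu, gozzanu → begozzanu) add the prefix be-.
So dusuwu → bedusuwu.

bedusuwu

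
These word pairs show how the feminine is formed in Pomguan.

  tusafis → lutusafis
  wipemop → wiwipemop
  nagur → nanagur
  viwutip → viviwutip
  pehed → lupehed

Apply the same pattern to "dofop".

"dofop" ends in -p. The stems ending in -p (wipemop → wiwipemop, viwutip → viviwutip) repeat the first consonant+vowel as a prefix.
The other pattern: stems ending in -d or -s add the prefix lu-.
So dofop → dodofop.

dodofop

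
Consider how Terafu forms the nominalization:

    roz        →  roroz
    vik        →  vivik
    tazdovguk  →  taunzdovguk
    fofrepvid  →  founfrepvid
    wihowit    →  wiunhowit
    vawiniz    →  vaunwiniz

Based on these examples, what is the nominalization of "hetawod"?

heuntawod

"hetawod" has 3 vowels. The stems with 3 vowels (tazdovguk → taunzdovguk, fofrepvid → founfrepvid, wihowit → wiunhowit) insert -un- after the first vowel.
So hetawod → heuntawod.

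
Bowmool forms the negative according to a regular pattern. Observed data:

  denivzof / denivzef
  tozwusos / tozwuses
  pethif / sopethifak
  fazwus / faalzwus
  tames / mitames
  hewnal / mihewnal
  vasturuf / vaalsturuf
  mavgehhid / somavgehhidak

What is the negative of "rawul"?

raalwul

"rawul" has last vowel 'u'. The stems whose last vowel is 'u' (fazwus → faalzwus, vasturuf → vaalsturuf) insert -al- after the first vowel.
The other patterns: stems whose last vowel is 'i' add so- … -ak around the stem; stems whose last vowel is 'a' or 'e' add the prefix mi-; stems whose last vowel is 'o' change the last vowel to 'e'.
So rawul → raalwul.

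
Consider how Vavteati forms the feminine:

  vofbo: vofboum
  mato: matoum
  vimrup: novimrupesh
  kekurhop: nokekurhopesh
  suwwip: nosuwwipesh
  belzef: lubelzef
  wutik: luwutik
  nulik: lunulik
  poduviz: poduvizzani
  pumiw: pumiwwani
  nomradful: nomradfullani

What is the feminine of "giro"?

giroum

vofbo and kekurhop both have last vowel 'o' yet inflect differently (vofboum, nokekurhopesh), so the last vowel is not what conditions the rule; the final letter is.
"giro" ends in -o. The stems ending in -o (vofbo → vofboum, mato → matoum) add -um.
So giro → giroum.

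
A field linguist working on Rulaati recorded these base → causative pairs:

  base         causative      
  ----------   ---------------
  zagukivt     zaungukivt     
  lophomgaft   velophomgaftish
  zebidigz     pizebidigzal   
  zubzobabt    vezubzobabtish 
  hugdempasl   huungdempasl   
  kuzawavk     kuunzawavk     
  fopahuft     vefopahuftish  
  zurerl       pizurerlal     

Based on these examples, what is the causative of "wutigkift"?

zurerl and hugdempasl both end in -l yet inflect differently (pizurerlal, huungdempasl), so the final letter is not what conditions the rule; the second-to-last letter is.
"wutigkift" has second-to-last letter 'f'. The stems whose second-to-last letter is 'f' (lophomgaft → velophomgaftish, fopahuft → vefopahuftish) add ve- … -ish around the stem.
The other patterns: stems whose second-to-last letter is 'g' or 'r' add pi- … -al around the stem; stems whose second-to-last letter is 's' or 'v' insert -un- after the first vowel.
So wutigkift → vewutigkiftish.

vewutigkiftish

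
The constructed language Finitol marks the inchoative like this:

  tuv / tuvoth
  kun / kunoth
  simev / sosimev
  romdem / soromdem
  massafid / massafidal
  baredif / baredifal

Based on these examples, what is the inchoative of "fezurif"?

fezurifal

tuv and simev both end in -v yet inflect differently (tuvoth, sosimev), so the final letter is not what conditions the rule; the number of vowels is.
"fezurif" has 3 vowels. The stems with 3 vowels (massafid → massafidal, baredif → baredifal) add -al.
The other patterns: stems with 1 vowel add -oth; stems with 2 vowels add the prefix so-.
So fezurif → fezurifal.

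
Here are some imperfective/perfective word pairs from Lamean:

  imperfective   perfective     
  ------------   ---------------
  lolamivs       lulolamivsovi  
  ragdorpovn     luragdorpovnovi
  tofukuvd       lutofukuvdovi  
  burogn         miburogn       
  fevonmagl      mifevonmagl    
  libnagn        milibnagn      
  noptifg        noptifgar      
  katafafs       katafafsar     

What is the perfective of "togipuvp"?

"togipuvp" has second-to-last letter 'v'. The stems whose second-to-last letter is 'v' (lolamivs → lulolamivsovi, ragdorpovn → luragdorpovnovi, tofukuvd → lutofukuvdovi) add lu- … -ovi around the stem.
So togipuvp → lutogipuvpovi.

lutogipuvpovi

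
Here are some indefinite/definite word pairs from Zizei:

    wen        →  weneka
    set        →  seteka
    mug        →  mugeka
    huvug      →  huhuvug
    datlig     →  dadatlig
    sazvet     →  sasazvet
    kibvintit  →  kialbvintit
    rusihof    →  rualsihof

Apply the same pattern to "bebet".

mug and huvug both end in -g yet inflect differently (mugeka, huhuvug), so the final letter is not what conditions the rule; the number of vowels is.
"bebet" has 2 vowels. The stems with 2 vowels (huvug → huhuvug, datlig → dadatlig, sazvet → sasazvet) repeat the first consonant+vowel as a prefix.
So bebet → bebebet.

bebebet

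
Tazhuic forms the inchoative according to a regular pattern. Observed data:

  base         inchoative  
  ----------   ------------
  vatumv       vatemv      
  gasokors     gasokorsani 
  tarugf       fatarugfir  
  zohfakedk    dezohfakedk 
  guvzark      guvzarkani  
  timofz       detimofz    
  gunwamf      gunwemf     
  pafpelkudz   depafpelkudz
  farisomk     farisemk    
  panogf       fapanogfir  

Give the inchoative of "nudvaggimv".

panogf and gunwamf both end in -f yet inflect differently (fapanogfir, gunwemf), so the final letter is not what conditions the rule; the second-to-last letter is.
"nudvaggimv" has second-to-last letter 'm'. The stems whose second-to-last letter is 'm' (vatumv → vatemv, farisomk → farisemk, gunwamf → gunwemf) change the last vowel to 'e'.
The other patterns: stems whose second-to-last letter is 'g' add fa- … -ir around the stem; stems whose second-to-last letter is 'r' add -ani; stems whose second-to-last letter is 'd' or 'f' add the prefix de-.
So nudvaggimv → nudvaggemv.

nudvaggemv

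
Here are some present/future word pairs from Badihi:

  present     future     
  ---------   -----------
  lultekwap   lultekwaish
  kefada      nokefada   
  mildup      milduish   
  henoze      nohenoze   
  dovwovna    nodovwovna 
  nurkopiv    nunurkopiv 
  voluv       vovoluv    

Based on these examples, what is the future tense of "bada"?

voluv and mildup both have last vowel 'u' yet inflect differently (vovoluv, milduish), so the last vowel is not what conditions the rule; the final letter is.
"bada" ends in -a. The stems ending in -a (dovwovna → nodovwovna, kefada → nokefada) add the prefix no-.
The other patterns: stems ending in -v repeat the first consonant+vowel as a prefix; stems ending in -p drop the final letter and add -ish.
So bada → nobada.

nobada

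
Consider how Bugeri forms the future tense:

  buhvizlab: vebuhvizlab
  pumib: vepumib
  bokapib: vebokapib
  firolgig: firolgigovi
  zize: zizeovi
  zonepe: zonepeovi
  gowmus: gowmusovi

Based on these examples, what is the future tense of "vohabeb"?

pumib and firolgig both have last vowel 'i' yet inflect differently (vepumib, firolgigovi), so the last vowel is not what conditions the rule; the final letter is.
"vohabeb" ends in -b. The stems ending in -b (buhvizlab → vebuhvizlab, pumib → vepumib, bokapib → vebokapib) add the prefix ve-.
The other pattern: stems ending in -e, -g or -s add -ovi.
So vohabeb → vevohabeb.

vevohabeb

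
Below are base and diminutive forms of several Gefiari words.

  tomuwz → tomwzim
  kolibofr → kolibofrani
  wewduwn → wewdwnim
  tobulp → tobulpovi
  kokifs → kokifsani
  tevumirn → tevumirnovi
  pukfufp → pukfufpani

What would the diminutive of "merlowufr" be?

merlowufrani

pukfufp and tobulp both end in -p yet inflect differently (pukfufpani, tobulpovi), so the final letter is not what conditions the rule; the second-to-last letter is.
"merlowufr" has second-to-last letter 'f'. The stems whose second-to-last letter is 'f' (kolibofr → kolibofrani, pukfufp → pukfufpani, kokifs → kokifsani) add -ani.
So merlowufr → merlowufrani.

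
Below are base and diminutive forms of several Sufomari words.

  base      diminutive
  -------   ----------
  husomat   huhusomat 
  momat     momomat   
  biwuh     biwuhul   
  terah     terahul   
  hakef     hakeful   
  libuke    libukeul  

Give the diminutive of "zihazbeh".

husomat and terah both have last vowel 'a' yet inflect differently (huhusomat, terahul), so the last vowel is not what conditions the rule; the final letter is.
"zihazbeh" ends in -h. The stems ending in -h (biwuh → biwuhul, terah → terahul) add -ul.
The other pattern: stems ending in -t repeat the first consonant+vowel as a prefix.
So zihazbeh → zihazbehul.

zihazbehul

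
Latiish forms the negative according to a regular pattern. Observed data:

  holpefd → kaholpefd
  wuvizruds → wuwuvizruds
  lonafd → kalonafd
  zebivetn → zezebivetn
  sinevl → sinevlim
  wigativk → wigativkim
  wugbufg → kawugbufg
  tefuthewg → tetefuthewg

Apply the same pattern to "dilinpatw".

didilinpatw

wugbufg and tefuthewg both end in -g yet inflect differently (kawugbufg, tetefuthewg), so the final letter is not what conditions the rule; the second-to-last letter is.
"dilinpatw" has second-to-last letter 't'. The one such stem in the data (zebivetn → zezebivetn) repeats the first consonant+vowel as a prefix (as do tefuthewg, wuvizruds), so the same rule applies.
So dilinpatw → didilinpatw.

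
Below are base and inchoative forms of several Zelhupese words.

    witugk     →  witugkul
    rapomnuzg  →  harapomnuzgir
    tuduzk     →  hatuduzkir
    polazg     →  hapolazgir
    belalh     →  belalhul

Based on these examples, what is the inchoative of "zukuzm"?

hazukuzmir

tuduzk and witugk both end in -k yet inflect differently (hatuduzkir, witugkul), so the final letter is not what conditions the rule; the second-to-last letter is.
"zukuzm" has second-to-last letter 'z'. The stems whose second-to-last letter is 'z' (polazg → hapolazgir, rapomnuzg → harapomnuzgir, tuduzk → hatuduzkir) add ha- … -ir around the stem.
The other pattern: stems whose second-to-last letter is 'g' or 'l' add -ul.
So zukuzm → hazukuzmir.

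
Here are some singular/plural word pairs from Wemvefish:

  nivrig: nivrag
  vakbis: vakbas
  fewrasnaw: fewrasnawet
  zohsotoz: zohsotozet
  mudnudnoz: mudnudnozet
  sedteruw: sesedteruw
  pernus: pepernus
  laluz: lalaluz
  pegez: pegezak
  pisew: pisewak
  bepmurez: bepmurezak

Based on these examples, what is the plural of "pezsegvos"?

pezsegvoset

fewrasnaw and sedteruw both end in -w yet inflect differently (fewrasnawet, sesedteruw), so the final letter is not what conditions the rule; the last vowel is.
"pezsegvos" has last vowel 'o'. The stems whose last vowel is 'o' (zohsotoz → zohsotozet, mudnudnoz → mudnudnozet) add -et.
So pezsegvos → pezsegvoset.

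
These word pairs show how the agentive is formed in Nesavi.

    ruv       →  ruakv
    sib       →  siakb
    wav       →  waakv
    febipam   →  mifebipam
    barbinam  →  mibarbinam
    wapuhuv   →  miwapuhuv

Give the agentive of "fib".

fiakb

ruv and wapuhuv both end in -v yet inflect differently (ruakv, miwapuhuv), so the final letter is not what conditions the rule; the number of vowels is.
"fib" has 1 vowel. The stems with 1 vowel (ruv → ruakv, sib → siakb, wav → waakv) insert -ak- after the first vowel.
So fib → fiakb.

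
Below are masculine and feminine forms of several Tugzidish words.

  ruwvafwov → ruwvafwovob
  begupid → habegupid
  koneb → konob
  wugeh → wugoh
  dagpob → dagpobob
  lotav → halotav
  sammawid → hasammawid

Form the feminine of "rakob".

"rakob" has last vowel 'o'. The stems whose last vowel is 'o' (dagpob → dagpobob, ruwvafwov → ruwvafwovob) add -ob.
The other patterns: stems whose last vowel is 'e' change the last vowel to 'o'; stems whose last vowel is 'a' or 'i' add the prefix ha-.
So rakob → rakobob.

rakobob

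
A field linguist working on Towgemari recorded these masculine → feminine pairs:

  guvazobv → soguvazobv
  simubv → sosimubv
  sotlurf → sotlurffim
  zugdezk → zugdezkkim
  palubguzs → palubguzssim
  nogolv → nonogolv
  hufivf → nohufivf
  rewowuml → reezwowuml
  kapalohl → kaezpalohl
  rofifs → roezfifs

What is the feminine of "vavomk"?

vaezvomk

guvazobv and nogolv both end in -v yet inflect differently (soguvazobv, nonogolv), so the final letter is not what conditions the rule; the second-to-last letter is.
"vavomk" has second-to-last letter 'm'. The one such stem in the data (rewowuml → reezwowuml) inserts -ez- after the first vowel (as do kapalohl, rofifs), so the same rule applies.
So vavomk → vaezvomk.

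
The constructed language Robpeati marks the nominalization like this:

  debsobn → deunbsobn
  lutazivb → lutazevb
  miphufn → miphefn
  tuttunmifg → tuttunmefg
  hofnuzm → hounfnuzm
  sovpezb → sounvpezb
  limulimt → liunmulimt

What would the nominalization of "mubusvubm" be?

muunbusvubm

miphufn and debsobn both end in -n yet inflect differently (miphefn, deunbsobn), so the final letter is not what conditions the rule; the second-to-last letter is.
"mubusvubm" has second-to-last letter 'b'. The one such stem in the data (debsobn → deunbsobn) inserts -un- after the first vowel (as do sovpezb, limulimt), so the same rule applies.
The other pattern: stems whose second-to-last letter is 'f' or 'v' change the last vowel to 'e'.
So mubusvubm → muunbusvubm.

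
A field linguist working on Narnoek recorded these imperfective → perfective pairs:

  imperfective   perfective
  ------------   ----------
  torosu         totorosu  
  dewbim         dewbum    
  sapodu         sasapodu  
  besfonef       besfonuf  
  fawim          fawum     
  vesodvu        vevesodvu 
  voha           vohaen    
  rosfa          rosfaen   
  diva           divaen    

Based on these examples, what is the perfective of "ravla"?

voha and vesodvu both begin with v- yet inflect differently (vohaen, vevesodvu), so the first letter is not what conditions the rule; the final letter is.
"ravla" ends in -a. The stems ending in -a (rosfa → rosfaen, voha → vohaen, diva → divaen) add -en.
So ravla → ravlaen.

ravlaen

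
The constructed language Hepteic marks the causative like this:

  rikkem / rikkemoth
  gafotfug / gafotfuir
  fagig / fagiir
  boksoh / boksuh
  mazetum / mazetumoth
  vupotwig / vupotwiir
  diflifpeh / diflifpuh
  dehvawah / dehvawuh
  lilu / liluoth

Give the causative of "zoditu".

gafotfug and mazetum both have last vowel 'u' yet inflect differently (gafotfuir, mazetumoth), so the last vowel is not what conditions the rule; the final letter is.
"zoditu" ends in -u. The one such stem in the data (lilu → liluoth) adds -oth, so the same rule applies.
The other patterns: stems ending in -h change the last vowel to 'u'; stems ending in -g drop the final letter and add -ir.
So zoditu → zodituoth.

zodituoth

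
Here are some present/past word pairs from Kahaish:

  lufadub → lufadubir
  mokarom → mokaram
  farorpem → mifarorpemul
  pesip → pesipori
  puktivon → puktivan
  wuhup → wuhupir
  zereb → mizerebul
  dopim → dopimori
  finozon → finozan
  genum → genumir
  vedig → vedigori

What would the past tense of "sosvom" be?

"sosvom" has last vowel 'o'. The stems whose last vowel is 'o' (mokarom → mokaram, puktivon → puktivan, finozon → finozan) change the last vowel to 'a'.
The other patterns: stems whose last vowel is 'i' add -ori; stems whose last vowel is 'u' add -ir; stems whose last vowel is 'e' add mi- … -ul around the stem.
So sosvom → sosvam.

sosvam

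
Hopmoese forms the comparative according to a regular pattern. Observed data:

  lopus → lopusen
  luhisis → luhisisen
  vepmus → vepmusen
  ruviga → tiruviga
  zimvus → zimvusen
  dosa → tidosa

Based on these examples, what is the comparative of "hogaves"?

luhisis and ruviga both have 3 vowels yet inflect differently (luhisisen, tiruviga), so the number of vowels is not what conditions the rule; the final letter is.
"hogaves" ends in -s. The stems ending in -s (lopus → lopusen, vepmus → vepmusen, luhisis → luhisisen) add -en.
The other pattern: stems ending in -a add the prefix ti-.
So hogaves → hogavesen.

hogavesen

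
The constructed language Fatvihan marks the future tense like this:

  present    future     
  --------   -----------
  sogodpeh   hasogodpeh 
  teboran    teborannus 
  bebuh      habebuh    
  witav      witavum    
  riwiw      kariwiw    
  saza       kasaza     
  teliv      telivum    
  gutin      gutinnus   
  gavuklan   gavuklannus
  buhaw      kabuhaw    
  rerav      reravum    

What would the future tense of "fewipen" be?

buhaw and teboran both have last vowel 'a' yet inflect differently (kabuhaw, teborannus), so the last vowel is not what conditions the rule; the final letter is.
"fewipen" ends in -n. The stems ending in -n (teboran → teborannus, gutin → gutinnus, gavuklan → gavuklannus) double the final consonant and add -us.
The other patterns: stems ending in -a or -w add the prefix ka-; stems ending in -v add -um; stems ending in -h add the prefix ha-.
So fewipen → fewipennus.

fewipennus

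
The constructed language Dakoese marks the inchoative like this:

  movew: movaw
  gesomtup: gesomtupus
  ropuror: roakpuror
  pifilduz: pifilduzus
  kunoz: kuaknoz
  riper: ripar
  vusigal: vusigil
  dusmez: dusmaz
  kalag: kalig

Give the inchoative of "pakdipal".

pakdipil

riper and ropuror both end in -r yet inflect differently (ripar, roakpuror), so the final letter is not what conditions the rule; the last vowel is.
"pakdipal" has last vowel 'a'. The stems whose last vowel is 'a' (kalag → kalig, vusigal → vusigil) change the last vowel to 'i'.
So pakdipal → pakdipil.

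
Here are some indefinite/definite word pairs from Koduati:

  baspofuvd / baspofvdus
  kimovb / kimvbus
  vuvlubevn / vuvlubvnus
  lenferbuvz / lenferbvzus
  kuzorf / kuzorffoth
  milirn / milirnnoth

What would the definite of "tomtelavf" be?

vuvlubevn and milirn both end in -n yet inflect differently (vuvlubvnus, milirnnoth), so the final letter is not what conditions the rule; the second-to-last letter is.
"tomtelavf" has second-to-last letter 'v'. The stems whose second-to-last letter is 'v' (baspofuvd → baspofvdus, kimovb → kimvbus, vuvlubevn → vuvlubvnus) delete the last vowel and add -us.
So tomtelavf → tomtelvfus.

tomtelvfus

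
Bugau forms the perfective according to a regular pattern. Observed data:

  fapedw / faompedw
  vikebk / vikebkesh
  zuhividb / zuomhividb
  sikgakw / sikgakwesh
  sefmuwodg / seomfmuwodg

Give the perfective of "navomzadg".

fapedw and sikgakw both end in -w yet inflect differently (faompedw, sikgakwesh), so the final letter is not what conditions the rule; the second-to-last letter is.
"navomzadg" has second-to-last letter 'd'. The stems whose second-to-last letter is 'd' (fapedw → faompedw, zuhividb → zuomhividb, sefmuwodg → seomfmuwodg) insert -om- after the first vowel.
So navomzadg → naomvomzadg.

naomvomzadg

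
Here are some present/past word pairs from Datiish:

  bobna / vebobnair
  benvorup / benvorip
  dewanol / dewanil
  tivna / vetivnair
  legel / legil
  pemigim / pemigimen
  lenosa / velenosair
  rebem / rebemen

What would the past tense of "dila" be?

rebem and legel both have last vowel 'e' yet inflect differently (rebemen, legil), so the last vowel is not what conditions the rule; the final letter is.
"dila" ends in -a. The stems ending in -a (bobna → vebobnair, tivna → vetivnair, lenosa → velenosair) add ve- … -ir around the stem.
The other patterns: stems ending in -m add -en; stems ending in -l or -p change the last vowel to 'i'.
So dila → vedilair.

vedilair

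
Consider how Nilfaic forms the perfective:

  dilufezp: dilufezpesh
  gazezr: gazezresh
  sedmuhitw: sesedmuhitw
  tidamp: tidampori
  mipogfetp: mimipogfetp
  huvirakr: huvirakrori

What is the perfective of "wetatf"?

mipogfetp and tidamp both end in -p yet inflect differently (mimipogfetp, tidampori), so the final letter is not what conditions the rule; the second-to-last letter is.
"wetatf" has second-to-last letter 't'. The stems whose second-to-last letter is 't' (sedmuhitw → sesedmuhitw, mipogfetp → mimipogfetp) repeat the first consonant+vowel as a prefix.
So wetatf → wewetatf.

wewetatf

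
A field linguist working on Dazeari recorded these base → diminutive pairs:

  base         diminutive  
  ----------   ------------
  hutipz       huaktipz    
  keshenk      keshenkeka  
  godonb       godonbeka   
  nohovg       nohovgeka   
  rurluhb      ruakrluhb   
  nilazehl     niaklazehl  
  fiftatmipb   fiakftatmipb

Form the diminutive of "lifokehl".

liakfokehl

fiftatmipb and godonb both end in -b yet inflect differently (fiakftatmipb, godonbeka), so the final letter is not what conditions the rule; the second-to-last letter is.
"lifokehl" has second-to-last letter 'h'. The stems whose second-to-last letter is 'h' (nilazehl → niaklazehl, rurluhb → ruakrluhb) insert -ak- after the first vowel.
So lifokehl → liakfokehl.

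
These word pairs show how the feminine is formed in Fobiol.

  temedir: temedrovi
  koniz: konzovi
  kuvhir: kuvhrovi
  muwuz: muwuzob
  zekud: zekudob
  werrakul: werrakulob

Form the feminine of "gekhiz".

gekhzovi

koniz and muwuz both end in -z yet inflect differently (konzovi, muwuzob), so the final letter is not what conditions the rule; the last vowel is.
"gekhiz" has last vowel 'i'. The stems whose last vowel is 'i' (temedir → temedrovi, koniz → konzovi, kuvhir → kuvhrovi) delete the last vowel and add -ovi.
So gekhiz → gekhzovi.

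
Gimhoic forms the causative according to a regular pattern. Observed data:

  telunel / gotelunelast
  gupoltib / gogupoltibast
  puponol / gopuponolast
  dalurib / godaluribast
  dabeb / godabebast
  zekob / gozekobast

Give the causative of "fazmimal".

gofazmimalast

Every pair shown (telunel → gotelunelast, gupoltib → gogupoltibast, puponol → gopuponolast, …) follows the same rule: add go- … -ast around the stem.
So fazmimal → gofazmimalast.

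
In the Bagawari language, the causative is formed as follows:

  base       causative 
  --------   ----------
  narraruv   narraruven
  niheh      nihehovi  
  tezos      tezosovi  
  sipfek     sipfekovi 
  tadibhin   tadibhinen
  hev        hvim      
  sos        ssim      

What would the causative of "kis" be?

"kis" has 1 vowel. The stems with 1 vowel (hev → hvim, sos → ssim) delete the last vowel and add -im.
So kis → ksim.

ksim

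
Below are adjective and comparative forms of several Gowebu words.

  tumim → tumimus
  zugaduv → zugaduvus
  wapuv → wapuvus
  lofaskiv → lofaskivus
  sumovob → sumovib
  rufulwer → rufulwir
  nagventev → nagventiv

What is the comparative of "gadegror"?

gadegrir

zugaduv and nagventev both end in -v yet inflect differently (zugaduvus, nagventiv), so the final letter is not what conditions the rule; the last vowel is.
"gadegror" has last vowel 'o'. The one such stem in the data (sumovob → sumovib) changes the last vowel to 'i' (as do rufulwer, nagventev), so the same rule applies.
So gadegror → gadegrir.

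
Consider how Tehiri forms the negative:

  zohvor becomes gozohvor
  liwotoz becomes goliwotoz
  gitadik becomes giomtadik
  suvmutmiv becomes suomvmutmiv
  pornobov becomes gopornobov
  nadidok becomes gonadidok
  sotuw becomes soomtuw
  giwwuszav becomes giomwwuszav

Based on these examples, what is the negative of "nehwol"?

gonehwol

pornobov and giwwuszav both end in -v yet inflect differently (gopornobov, giomwwuszav), so the final letter is not what conditions the rule; the last vowel is.
"nehwol" has last vowel 'o'. The stems whose last vowel is 'o' (pornobov → gopornobov, nadidok → gonadidok, zohvor → gozohvor) add the prefix go-.
So nehwol → gonehwol.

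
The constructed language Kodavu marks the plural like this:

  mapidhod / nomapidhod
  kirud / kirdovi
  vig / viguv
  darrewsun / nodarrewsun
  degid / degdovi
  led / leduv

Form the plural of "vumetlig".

novumetlig

"vumetlig" has 3 vowels. The stems with 3 vowels (darrewsun → nodarrewsun, mapidhod → nomapidhod) add the prefix no-.
So vumetlig → novumetlig.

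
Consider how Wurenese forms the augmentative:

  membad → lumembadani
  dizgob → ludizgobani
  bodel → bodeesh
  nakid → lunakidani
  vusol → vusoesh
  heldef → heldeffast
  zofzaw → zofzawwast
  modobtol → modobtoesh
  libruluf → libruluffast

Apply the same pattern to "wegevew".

heldef and bodel both have last vowel 'e' yet inflect differently (heldeffast, bodeesh), so the last vowel is not what conditions the rule; the final letter is.
"wegevew" ends in -w. The one such stem in the data (zofzaw → zofzawwast) doubles the final consonant and adds -ast (as do libruluf, heldef), so the same rule applies.
The other patterns: stems ending in -l drop the final letter and add -esh; stems ending in -b or -d add lu- … -ani around the stem.
So wegevew → wegevewwast.

wegevewwast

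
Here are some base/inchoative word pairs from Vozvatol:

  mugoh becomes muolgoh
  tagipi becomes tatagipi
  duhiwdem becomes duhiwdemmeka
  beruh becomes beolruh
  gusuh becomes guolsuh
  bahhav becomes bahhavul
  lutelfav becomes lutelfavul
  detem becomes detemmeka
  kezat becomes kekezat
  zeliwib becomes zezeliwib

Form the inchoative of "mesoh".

meolsoh

lutelfav and kezat both have last vowel 'a' yet inflect differently (lutelfavul, kekezat), so the last vowel is not what conditions the rule; the final letter is.
"mesoh" ends in -h. The stems ending in -h (beruh → beolruh, mugoh → muolgoh, gusuh → guolsuh) insert -ol- after the first vowel.
The other patterns: stems ending in -v add -ul; stems ending in -m double the final consonant and add -eka; stems ending in -b, -i or -t repeat the first consonant+vowel as a prefix.
So mesoh → meolsoh.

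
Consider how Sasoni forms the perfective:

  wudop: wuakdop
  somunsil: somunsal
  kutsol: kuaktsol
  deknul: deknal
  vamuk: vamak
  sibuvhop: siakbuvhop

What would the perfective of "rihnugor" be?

riakhnugor

kutsol and somunsil both end in -l yet inflect differently (kuaktsol, somunsal), so the final letter is not what conditions the rule; the last vowel is.
"rihnugor" has last vowel 'o'. The stems whose last vowel is 'o' (sibuvhop → siakbuvhop, kutsol → kuaktsol, wudop → wuakdop) insert -ak- after the first vowel.
So rihnugor → riakhnugor.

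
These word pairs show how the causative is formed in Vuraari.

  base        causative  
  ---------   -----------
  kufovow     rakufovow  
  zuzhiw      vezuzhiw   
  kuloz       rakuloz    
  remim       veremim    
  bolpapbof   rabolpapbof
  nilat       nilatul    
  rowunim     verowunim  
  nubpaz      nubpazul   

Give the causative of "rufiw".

verufiw

zuzhiw and kufovow both end in -w yet inflect differently (vezuzhiw, rakufovow), so the final letter is not what conditions the rule; the last vowel is.
"rufiw" has last vowel 'i'. The stems whose last vowel is 'i' (rowunim → verowunim, remim → veremim, zuzhiw → vezuzhiw) add the prefix ve-.
The other patterns: stems whose last vowel is 'a' add -ul; stems whose last vowel is 'o' add the prefix ra-.
So rufiw → verufiw.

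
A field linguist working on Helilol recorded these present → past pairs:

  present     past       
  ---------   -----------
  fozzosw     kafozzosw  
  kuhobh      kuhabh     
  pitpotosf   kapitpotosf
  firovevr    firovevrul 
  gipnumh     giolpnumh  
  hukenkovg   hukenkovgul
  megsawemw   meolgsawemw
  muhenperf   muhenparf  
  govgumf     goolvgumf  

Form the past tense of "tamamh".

taolmamh

pitpotosf and govgumf both end in -f yet inflect differently (kapitpotosf, goolvgumf), so the final letter is not what conditions the rule; the second-to-last letter is.
"tamamh" has second-to-last letter 'm'. The stems whose second-to-last letter is 'm' (govgumf → goolvgumf, megsawemw → meolgsawemw, gipnumh → giolpnumh) insert -ol- after the first vowel.
The other patterns: stems whose second-to-last letter is 's' add the prefix ka-; stems whose second-to-last letter is 'v' add -ul; stems whose second-to-last letter is 'b' or 'r' change the last vowel to 'a'.
So tamamh → taolmamh.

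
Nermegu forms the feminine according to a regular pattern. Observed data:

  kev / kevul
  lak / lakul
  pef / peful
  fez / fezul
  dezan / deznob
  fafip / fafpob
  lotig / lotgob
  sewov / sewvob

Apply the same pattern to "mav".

"mav" has 1 vowel. The stems with 1 vowel (kev → kevul, lak → lakul, pef → peful) add -ul.
The other pattern: stems with 2 vowels delete the last vowel and add -ob.
So mav → mavul.

mavul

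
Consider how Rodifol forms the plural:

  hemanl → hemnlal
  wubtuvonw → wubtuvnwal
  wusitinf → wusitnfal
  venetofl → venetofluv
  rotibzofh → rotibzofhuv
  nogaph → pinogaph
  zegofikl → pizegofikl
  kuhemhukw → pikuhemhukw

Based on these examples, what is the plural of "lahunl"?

lahnlal

hemanl and venetofl both end in -l yet inflect differently (hemnlal, venetofluv), so the final letter is not what conditions the rule; the second-to-last letter is.
"lahunl" has second-to-last letter 'n'. The stems whose second-to-last letter is 'n' (hemanl → hemnlal, wubtuvonw → wubtuvnwal, wusitinf → wusitnfal) delete the last vowel and add -al.
The other patterns: stems whose second-to-last letter is 'f' add -uv; stems whose second-to-last letter is 'k' or 'p' add the prefix pi-.
So lahunl → lahnlal.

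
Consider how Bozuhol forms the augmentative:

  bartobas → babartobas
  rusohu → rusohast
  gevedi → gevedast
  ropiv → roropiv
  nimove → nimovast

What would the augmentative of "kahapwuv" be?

kakahapwuv

ropiv and gevedi both have last vowel 'i' yet inflect differently (roropiv, gevedast), so the last vowel is not what conditions the rule; whether the stem ends in a vowel or a consonant is.
"kahapwuv" ends in a consonant. The stems ending in a consonant (ropiv → roropiv, bartobas → babartobas) repeat the first consonant+vowel as a prefix.
The other pattern: stems ending in a vowel drop the final letter and add -ast.
So kahapwuv → kakahapwuv.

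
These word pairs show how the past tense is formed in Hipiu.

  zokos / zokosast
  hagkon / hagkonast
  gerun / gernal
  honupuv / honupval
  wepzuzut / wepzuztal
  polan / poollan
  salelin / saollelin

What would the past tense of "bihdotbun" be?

hagkon and gerun both end in -n yet inflect differently (hagkonast, gernal), so the final letter is not what conditions the rule; the last vowel is.
"bihdotbun" has last vowel 'u'. The stems whose last vowel is 'u' (gerun → gernal, honupuv → honupval, wepzuzut → wepzuztal) delete the last vowel and add -al.
The other patterns: stems whose last vowel is 'o' add -ast; stems whose last vowel is 'a' or 'i' insert -ol- after the first vowel.
So bihdotbun → bihdotbnal.

bihdotbnal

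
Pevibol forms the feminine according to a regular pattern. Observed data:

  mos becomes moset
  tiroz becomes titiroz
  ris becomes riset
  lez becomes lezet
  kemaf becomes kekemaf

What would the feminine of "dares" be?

dadares

tiroz and lez both end in -z yet inflect differently (titiroz, lezet), so the final letter is not what conditions the rule; the number of vowels is.
"dares" has 2 vowels. The stems with 2 vowels (kemaf → kekemaf, tiroz → titiroz) repeat the first consonant+vowel as a prefix.
The other pattern: stems with 1 vowel add -et.
So dares → dadares.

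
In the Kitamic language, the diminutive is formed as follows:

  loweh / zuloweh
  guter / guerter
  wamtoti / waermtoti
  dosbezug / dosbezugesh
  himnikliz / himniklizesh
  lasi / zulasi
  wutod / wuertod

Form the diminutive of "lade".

zulade

"lade" begins with l-. The stems beginning with l- (lasi → zulasi, loweh → zuloweh) add the prefix zu-.
The other patterns: stems beginning with g- or w- insert -er- after the first vowel; stems beginning with d- or h- add -esh.
So lade → zulade.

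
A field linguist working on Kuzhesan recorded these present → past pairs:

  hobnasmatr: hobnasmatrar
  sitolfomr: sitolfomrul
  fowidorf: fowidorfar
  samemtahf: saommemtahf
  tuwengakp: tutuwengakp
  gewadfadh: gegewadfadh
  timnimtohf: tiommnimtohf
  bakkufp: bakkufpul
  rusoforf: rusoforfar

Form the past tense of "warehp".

samemtahf and fowidorf both end in -f yet inflect differently (saommemtahf, fowidorfar), so the final letter is not what conditions the rule; the second-to-last letter is.
"warehp" has second-to-last letter 'h'. The stems whose second-to-last letter is 'h' (samemtahf → saommemtahf, timnimtohf → tiommnimtohf) insert -om- after the first vowel.
The other patterns: stems whose second-to-last letter is 'd' or 'k' repeat the first consonant+vowel as a prefix; stems whose second-to-last letter is 'r' or 't' add -ar; stems whose second-to-last letter is 'f' or 'm' add -ul.
So warehp → waomrehp.

waomrehp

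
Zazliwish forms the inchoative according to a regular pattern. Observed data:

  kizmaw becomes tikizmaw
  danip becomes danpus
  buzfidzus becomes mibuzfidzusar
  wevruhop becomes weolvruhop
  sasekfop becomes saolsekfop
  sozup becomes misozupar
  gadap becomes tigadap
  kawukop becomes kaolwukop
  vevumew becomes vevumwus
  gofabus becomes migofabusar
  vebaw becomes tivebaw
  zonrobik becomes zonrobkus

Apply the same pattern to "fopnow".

"fopnow" has last vowel 'o'. The stems whose last vowel is 'o' (kawukop → kaolwukop, wevruhop → weolvruhop, sasekfop → saolsekfop) insert -ol- after the first vowel.
So fopnow → foolpnow.

foolpnow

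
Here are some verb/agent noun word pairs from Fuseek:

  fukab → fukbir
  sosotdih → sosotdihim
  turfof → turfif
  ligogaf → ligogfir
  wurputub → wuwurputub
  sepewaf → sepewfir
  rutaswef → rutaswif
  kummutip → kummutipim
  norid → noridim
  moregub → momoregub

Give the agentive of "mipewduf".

mimipewduf

"mipewduf" has last vowel 'u'. The stems whose last vowel is 'u' (wurputub → wuwurputub, moregub → momoregub) repeat the first consonant+vowel as a prefix.
So mipewduf → mimipewduf.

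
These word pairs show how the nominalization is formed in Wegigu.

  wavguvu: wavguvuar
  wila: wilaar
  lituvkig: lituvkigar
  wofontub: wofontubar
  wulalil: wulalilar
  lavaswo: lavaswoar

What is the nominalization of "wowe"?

wowear

Every pair shown (wavguvu → wavguvuar, wila → wilaar, lituvkig → lituvkigar, …) follows the same rule: add -ar.
So wowe → wowear.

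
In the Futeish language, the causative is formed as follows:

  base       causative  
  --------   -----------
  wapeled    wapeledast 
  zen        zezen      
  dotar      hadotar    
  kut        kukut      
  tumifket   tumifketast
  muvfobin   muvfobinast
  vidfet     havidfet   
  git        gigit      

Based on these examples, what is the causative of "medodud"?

medodudast

kut and vidfet both end in -t yet inflect differently (kukut, havidfet), so the final letter is not what conditions the rule; the number of vowels is.
"medodud" has 3 vowels. The stems with 3 vowels (muvfobin → muvfobinast, wapeled → wapeledast, tumifket → tumifketast) add -ast.
The other patterns: stems with 1 vowel repeat the first consonant+vowel as a prefix; stems with 2 vowels add the prefix ha-.
So medodud → medodudast.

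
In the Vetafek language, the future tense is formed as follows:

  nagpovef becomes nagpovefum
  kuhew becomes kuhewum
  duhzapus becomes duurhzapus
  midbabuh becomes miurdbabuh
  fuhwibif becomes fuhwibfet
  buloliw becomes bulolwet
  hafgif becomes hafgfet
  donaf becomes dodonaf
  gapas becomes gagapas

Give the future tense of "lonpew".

lonpewum

"lonpew" has last vowel 'e'. The stems whose last vowel is 'e' (nagpovef → nagpovefum, kuhew → kuhewum) add -um.
So lonpew → lonpewum.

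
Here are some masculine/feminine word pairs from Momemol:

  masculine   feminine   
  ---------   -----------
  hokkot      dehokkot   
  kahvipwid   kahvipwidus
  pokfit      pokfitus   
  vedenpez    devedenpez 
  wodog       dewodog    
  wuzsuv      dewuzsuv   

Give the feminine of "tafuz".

pokfit and hokkot both end in -t yet inflect differently (pokfitus, dehokkot), so the final letter is not what conditions the rule; the last vowel is.
"tafuz" has last vowel 'u'. The one such stem in the data (wuzsuv → dewuzsuv) adds the prefix de-, so the same rule applies.
So tafuz → detafuz.

detafuz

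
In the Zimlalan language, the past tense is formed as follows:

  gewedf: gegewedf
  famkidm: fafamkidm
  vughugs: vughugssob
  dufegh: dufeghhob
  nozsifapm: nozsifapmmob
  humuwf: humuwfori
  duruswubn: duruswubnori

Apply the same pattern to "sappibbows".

sappibbowsori

famkidm and nozsifapm both end in -m yet inflect differently (fafamkidm, nozsifapmmob), so the final letter is not what conditions the rule; the second-to-last letter is.
"sappibbows" has second-to-last letter 'w'. The one such stem in the data (humuwf → humuwfori) adds -ori, so the same rule applies.
So sappibbows → sappibbowsori.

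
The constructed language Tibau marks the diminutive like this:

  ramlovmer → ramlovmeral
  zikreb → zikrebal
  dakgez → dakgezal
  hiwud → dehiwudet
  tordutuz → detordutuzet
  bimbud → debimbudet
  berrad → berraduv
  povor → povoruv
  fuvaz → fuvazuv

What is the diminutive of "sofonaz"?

sofonazuv

dakgez and tordutuz both end in -z yet inflect differently (dakgezal, detordutuzet), so the final letter is not what conditions the rule; the last vowel is.
"sofonaz" has last vowel 'a'. The stems whose last vowel is 'a' (berrad → berraduv, fuvaz → fuvazuv) add -uv.
The other patterns: stems whose last vowel is 'e' add -al; stems whose last vowel is 'u' add de- … -et around the stem.
So sofonaz → sofonazuv.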